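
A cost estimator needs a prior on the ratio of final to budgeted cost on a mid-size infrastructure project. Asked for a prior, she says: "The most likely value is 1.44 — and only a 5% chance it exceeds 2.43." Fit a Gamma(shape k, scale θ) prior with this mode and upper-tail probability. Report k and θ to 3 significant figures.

Gamma(k,θ) with k>1 has mode (k−1)θ, so θ = 1.44/(k−1).
Need P(X < 2.43) = 0.95 with θ tied to k this way. Start at k = 2, θ = 1.44: P(X<2.43) ≈ 0.503.
Too low — raise k to concentrate. Iterating converges to k ≈ 11.2.
Then θ = 1.44/(11.2−1) ≈ 0.141.

k ≈ 11.2, θ ≈ 0.141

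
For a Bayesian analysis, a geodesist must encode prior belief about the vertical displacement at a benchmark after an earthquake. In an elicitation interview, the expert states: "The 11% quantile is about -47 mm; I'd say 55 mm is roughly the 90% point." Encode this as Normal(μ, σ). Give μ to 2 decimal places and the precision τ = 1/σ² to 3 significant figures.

μ = 2.88, τ = 0.000605

For Normal(μ,σ), the p-quantile is μ + z_p·σ. Here z_{0.11} = -1.227, z_{0.9} = 1.282.
So -47 = μ − 1.227σ and 55 = μ + 1.282σ.
Subtracting: σ = (55 − -47)/(1.282 − (-1.227)) = 40.67.
Then μ = -47 − (-1.227)·40.67 = 2.88.
Precision τ = 1/σ² = 1/40.67² = 0.000605.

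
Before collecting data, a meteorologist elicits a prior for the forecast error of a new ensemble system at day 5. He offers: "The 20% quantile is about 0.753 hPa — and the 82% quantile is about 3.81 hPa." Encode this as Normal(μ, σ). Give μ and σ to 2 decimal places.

μ = 2.22, σ = 1.74

For Normal(μ,σ), the p-quantile is μ + z_p·σ. Here z_{0.2} = -0.8416, z_{0.82} = 0.9154.
So 0.753 = μ − 0.8416σ and 3.81 = μ + 0.9154σ.
Subtracting: σ = (3.81 − 0.753)/(0.9154 − (-0.8416)) = 1.74.
Then μ = 0.753 − (-0.8416)·1.74 = 2.22.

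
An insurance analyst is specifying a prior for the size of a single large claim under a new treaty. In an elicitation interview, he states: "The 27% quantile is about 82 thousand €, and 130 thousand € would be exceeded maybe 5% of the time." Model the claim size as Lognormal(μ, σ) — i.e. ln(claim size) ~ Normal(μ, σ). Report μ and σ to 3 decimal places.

If T ~ Lognormal(μ,σ) then ln T ~ Normal(μ,σ), so the p-quantile of ln T is μ + z_p·σ.
ln(82) = 4.407 and ln(130) = 4.868; z_{0.27} = -0.6128, z_{0.95} = 1.645.
σ = (4.868 − 4.407)/(1.645 − (-0.6128)) = 0.204.
μ = 4.407 − (-0.6128)·0.204 = 4.532.

μ ≈ 4.532, σ ≈ 0.204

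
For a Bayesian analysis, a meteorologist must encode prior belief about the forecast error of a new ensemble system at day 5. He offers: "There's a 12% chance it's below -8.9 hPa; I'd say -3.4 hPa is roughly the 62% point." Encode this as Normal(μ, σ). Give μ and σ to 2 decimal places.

The p-quantile of Normal(μ,σ) is μ + z_p·σ, with z_{0.12} = -1.175 and z_{0.62} = 0.3055.
Eliminate σ: μ = (z₂·x₁ − z₁·x₂)/(z₂ − z₁) = (0.3055·-8.9 − (-1.175)·-3.4)/1.48 = -4.53.
Then σ = (x₂ − x₁)/(z₂ − z₁) = (-3.4 − -8.9)/1.48 = 3.72.

μ = -4.53, σ = 3.72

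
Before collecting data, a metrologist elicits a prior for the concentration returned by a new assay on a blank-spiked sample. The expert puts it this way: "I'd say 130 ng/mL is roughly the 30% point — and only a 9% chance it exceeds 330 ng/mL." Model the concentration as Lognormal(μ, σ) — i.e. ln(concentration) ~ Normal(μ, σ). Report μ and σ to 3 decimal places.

If T ~ Lognormal(μ,σ) then ln T ~ Normal(μ,σ), so the p-quantile of ln T is μ + z_p·σ.
ln(130) = 4.868 and ln(330) = 5.799; z_{0.3} = -0.5244, z_{0.91} = 1.341.
σ = (5.799 − 4.868)/(1.341 − (-0.5244)) = 0.499.
μ = 4.868 − (-0.5244)·0.499 = 5.129.

μ ≈ 5.129, σ ≈ 0.499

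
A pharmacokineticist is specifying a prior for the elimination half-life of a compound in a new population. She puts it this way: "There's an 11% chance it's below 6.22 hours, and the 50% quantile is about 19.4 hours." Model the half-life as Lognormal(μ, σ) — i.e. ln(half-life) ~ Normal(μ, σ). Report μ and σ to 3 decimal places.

If T ~ Lognormal(μ,σ) then ln T ~ Normal(μ,σ), so the p-quantile of ln T is μ + z_p·σ.
ln(6.22) = 1.828 and ln(19.4) = 2.965; z_{0.11} = -1.227, z_{0.5} = 0.
σ = (2.965 − 1.828)/(0 − (-1.227)) = 0.927.
μ = 1.828 − (-1.227)·0.927 = 2.965.

μ ≈ 2.965, σ ≈ 0.927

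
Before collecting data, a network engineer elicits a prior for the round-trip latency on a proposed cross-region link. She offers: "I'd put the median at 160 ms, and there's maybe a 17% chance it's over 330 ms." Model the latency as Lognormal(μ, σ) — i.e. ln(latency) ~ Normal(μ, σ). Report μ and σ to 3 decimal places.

μ ≈ 5.075, σ ≈ 0.759

If T ~ Lognormal(μ,σ) then ln T ~ Normal(μ,σ), so the p-quantile of ln T is μ + z_p·σ.
ln(160) = 5.075 and ln(330) = 5.799; z_{0.5} = 0, z_{0.83} = 0.9542.
σ = (5.799 − 5.075)/(0.9542 − (0)) = 0.759.
μ = 5.075 − (0)·0.759 = 5.075.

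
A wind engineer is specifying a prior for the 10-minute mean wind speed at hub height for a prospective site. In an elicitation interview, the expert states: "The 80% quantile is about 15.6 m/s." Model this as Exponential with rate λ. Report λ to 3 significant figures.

P(T < 15.6) = 1 − e^(−λ·15.6) = 0.8, so λ = −ln(1−0.8)/15.6 = −ln(0.2)/15.6 = 0.103.

λ ≈ 0.103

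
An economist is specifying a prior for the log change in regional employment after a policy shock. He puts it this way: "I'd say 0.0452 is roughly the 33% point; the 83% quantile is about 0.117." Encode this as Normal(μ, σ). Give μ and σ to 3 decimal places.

The p-quantile of Normal(μ,σ) is μ + z_p·σ, with z_{0.33} = -0.4399 and z_{0.83} = 0.9542.
Eliminate σ: μ = (z₂·x₁ − z₁·x₂)/(z₂ − z₁) = (0.9542·0.0452 − (-0.4399)·0.117)/1.394 = 0.068.
Then σ = (x₂ − x₁)/(z₂ − z₁) = (0.117 − 0.0452)/1.394 = 0.052.

μ = 0.068, σ = 0.052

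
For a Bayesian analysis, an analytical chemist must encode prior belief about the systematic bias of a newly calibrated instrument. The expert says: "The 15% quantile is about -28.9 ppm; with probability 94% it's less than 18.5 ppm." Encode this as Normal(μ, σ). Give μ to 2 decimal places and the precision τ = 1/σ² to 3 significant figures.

μ = -9.94, τ = 0.00299

For Normal(μ,σ), the p-quantile is μ + z_p·σ. Here z_{0.15} = -1.036, z_{0.94} = 1.555.
So -28.9 = μ − 1.036σ and 18.5 = μ + 1.555σ.
Subtracting: σ = (18.5 − -28.9)/(1.555 − (-1.036)) = 18.29.
Then μ = -28.9 − (-1.036)·18.29 = -9.94.
Precision τ = 1/σ² = 1/18.29² = 0.00299.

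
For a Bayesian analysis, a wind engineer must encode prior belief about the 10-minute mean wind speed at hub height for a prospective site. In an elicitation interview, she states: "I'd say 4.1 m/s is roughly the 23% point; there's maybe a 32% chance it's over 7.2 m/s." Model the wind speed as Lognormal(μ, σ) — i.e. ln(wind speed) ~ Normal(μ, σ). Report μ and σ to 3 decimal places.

μ ≈ 1.756, σ ≈ 0.467

If T ~ Lognormal(μ,σ) then ln T ~ Normal(μ,σ), so the p-quantile of ln T is μ + z_p·σ.
ln(4.1) = 1.411 and ln(7.2) = 1.974; z_{0.23} = -0.7388, z_{0.68} = 0.4677.
σ = (1.974 − 1.411)/(0.4677 − (-0.7388)) = 0.467.
μ = 1.411 − (-0.7388)·0.467 = 1.756.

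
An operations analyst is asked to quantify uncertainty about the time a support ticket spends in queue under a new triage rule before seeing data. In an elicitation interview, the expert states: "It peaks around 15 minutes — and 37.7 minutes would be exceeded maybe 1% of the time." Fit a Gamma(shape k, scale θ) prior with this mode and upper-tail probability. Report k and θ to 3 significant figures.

k ≈ 6.52, θ ≈ 2.72

Gamma(k,θ) with k>1 has mode (k−1)θ, so θ = 15/(k−1).
Need P(X < 37.7) = 0.99 with θ tied to k this way. Start at k = 2, θ = 15: P(X<37.7) ≈ 0.715.
Too low — raise k to concentrate. Iterating converges to k ≈ 6.52.
Then θ = 15/(6.52−1) ≈ 2.72.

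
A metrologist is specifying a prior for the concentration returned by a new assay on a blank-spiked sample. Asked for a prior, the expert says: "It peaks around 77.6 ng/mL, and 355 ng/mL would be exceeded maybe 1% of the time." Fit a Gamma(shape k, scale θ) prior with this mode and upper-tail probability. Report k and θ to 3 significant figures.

k ≈ 2.74, θ ≈ 44.6

Gamma(k,θ) with k>1 has mode (k−1)θ, so θ = 77.6/(k−1).
Need P(X < 355) = 0.99 with θ tied to k this way. Start at k = 2, θ = 77.6: P(X<355) ≈ 0.943.
Too low — raise k to concentrate. Iterating converges to k ≈ 2.74.
Then θ = 77.6/(2.74−1) ≈ 44.6.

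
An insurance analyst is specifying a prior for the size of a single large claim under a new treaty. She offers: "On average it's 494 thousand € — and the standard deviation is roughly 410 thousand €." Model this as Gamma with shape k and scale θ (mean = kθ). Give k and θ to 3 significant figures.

k ≈ 1.45, θ ≈ 340

For Gamma(k, scale θ): mean = kθ, variance = kθ², so CV = 1/√k.
CV = SD/mean = 410/494 = 0.83, hence k = 1/CV² = 1.45.
Then θ = mean/k = 494/1.45 = 340.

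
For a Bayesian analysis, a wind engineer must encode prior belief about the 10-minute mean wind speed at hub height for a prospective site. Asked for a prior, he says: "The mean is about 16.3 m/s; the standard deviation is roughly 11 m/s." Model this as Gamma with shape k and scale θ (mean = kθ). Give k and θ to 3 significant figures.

For Gamma(k, scale θ): mean = kθ, variance = kθ², so CV = 1/√k.
CV = SD/mean = 11/16.3 = 0.6748, hence k = 1/CV² = 2.2.
Then θ = mean/k = 16.3/2.2 = 7.42.

k ≈ 2.2, θ ≈ 7.42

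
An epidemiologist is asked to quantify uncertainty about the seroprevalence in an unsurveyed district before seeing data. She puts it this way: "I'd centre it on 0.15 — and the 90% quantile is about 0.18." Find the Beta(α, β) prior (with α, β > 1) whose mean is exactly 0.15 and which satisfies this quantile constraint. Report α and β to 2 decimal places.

With mean 0.15 fixed, write α = 0.15s, β = 0.85s where s = α+β.
Need P(θ < 0.18) = 0.9 under Beta(0.15s, 0.85s). Normal approximation: (q−m)/√(m(1−m)/s) ≈ z_{0.9} = 1.28, so s ≈ 0.15·0.85·(1.28)²/(0.18−0.15)² = 232.7.
At s = 232.7: P(θ<0.18) ≈ 0.896. Adjusting to match 0.9 gives s ≈ 241.20.
So α = 0.15·241.20 ≈ 36.18, β = 0.85·241.20 ≈ 205.02.

α ≈ 36.18, β ≈ 205.02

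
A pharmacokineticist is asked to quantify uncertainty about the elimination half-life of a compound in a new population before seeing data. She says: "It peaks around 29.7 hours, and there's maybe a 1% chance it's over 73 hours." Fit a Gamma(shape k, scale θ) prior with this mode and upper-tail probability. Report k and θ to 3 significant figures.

Gamma(k,θ) with k>1 has mode (k−1)θ, so θ = 29.7/(k−1).
Need P(X < 73) = 0.99 with θ tied to k this way. Start at k = 2, θ = 29.7: P(X<73) ≈ 0.704.
Too low — raise k to concentrate. Iterating converges to k ≈ 6.82.
Then θ = 29.7/(6.82−1) ≈ 5.1.

k ≈ 6.82, θ ≈ 5.1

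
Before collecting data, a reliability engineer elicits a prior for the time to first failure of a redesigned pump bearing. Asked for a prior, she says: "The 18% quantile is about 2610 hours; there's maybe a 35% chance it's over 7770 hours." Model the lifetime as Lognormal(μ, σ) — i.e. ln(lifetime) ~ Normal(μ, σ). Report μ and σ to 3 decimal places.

μ ≈ 8.635, σ ≈ 0.839

If T ~ Lognormal(μ,σ) then ln T ~ Normal(μ,σ), so the p-quantile of ln T is μ + z_p·σ.
ln(2610) = 7.867 and ln(7770) = 8.958; z_{0.18} = -0.9154, z_{0.65} = 0.3853.
σ = (8.958 − 7.867)/(0.3853 − (-0.9154)) = 0.839.
μ = 7.867 − (-0.9154)·0.839 = 8.635.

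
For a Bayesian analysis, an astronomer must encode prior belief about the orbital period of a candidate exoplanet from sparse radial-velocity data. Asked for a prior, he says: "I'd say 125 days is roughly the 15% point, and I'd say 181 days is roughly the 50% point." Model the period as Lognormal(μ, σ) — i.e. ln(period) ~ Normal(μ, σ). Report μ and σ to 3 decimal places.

μ ≈ 5.198, σ ≈ 0.357

If T ~ Lognormal(μ,σ) then ln T ~ Normal(μ,σ), so the p-quantile of ln T is μ + z_p·σ.
ln(125) = 4.828 and ln(181) = 5.198; z_{0.15} = -1.036, z_{0.5} = 0.
σ = (5.198 − 4.828)/(0 − (-1.036)) = 0.357.
μ = 4.828 − (-1.036)·0.357 = 5.198.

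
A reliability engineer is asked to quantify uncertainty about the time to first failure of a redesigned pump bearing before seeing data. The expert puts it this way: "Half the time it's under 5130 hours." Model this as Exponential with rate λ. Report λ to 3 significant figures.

λ ≈ 0.000135

Exponential median = ln 2 / λ, so λ = ln 2 / 5130.0 = 0.000135.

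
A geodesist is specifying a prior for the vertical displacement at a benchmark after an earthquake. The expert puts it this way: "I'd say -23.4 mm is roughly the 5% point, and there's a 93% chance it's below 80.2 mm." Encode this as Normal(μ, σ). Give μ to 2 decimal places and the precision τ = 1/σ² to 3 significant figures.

μ = 31.21, τ = 0.000907

For Normal(μ,σ), the p-quantile is μ + z_p·σ. Here z_{0.05} = -1.645, z_{0.93} = 1.476.
So -23.4 = μ − 1.645σ and 80.2 = μ + 1.476σ.
Subtracting: σ = (80.2 − -23.4)/(1.476 − (-1.645)) = 33.20.
Then μ = -23.4 − (-1.645)·33.20 = 31.21.
Precision τ = 1/σ² = 1/33.2² = 0.000907.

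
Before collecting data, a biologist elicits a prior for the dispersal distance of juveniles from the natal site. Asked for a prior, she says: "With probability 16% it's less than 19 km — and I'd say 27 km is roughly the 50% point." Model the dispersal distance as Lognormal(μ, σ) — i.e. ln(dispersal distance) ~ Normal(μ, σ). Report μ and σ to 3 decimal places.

μ ≈ 3.296, σ ≈ 0.353

If T ~ Lognormal(μ,σ) then ln T ~ Normal(μ,σ), so the p-quantile of ln T is μ + z_p·σ.
ln(19) = 2.944 and ln(27) = 3.296; z_{0.16} = -0.9945, z_{0.5} = 0.
σ = (3.296 − 2.944)/(0 − (-0.9945)) = 0.353.
μ = 2.944 − (-0.9945)·0.353 = 3.296.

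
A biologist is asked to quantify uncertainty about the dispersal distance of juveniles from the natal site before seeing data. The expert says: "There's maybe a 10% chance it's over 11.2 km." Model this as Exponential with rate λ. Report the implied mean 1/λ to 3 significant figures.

mean ≈ 4.86 km

P(T > 11.2) = e^(−λ·11.2) = 0.1, so λ = −ln(0.1)/11.2 = 0.206.
Mean = 1/λ = 4.86 km.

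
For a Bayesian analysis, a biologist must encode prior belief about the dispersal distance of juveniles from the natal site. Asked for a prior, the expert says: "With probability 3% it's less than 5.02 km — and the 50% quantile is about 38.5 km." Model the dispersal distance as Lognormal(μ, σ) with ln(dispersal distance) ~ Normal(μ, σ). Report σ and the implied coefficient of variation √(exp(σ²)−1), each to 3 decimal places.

If T ~ Lognormal(μ,σ) then ln T ~ Normal(μ,σ), so the p-quantile of ln T is μ + z_p·σ.
ln(5.02) = 1.613 and ln(38.5) = 3.651; z_{0.03} = -1.881, z_{0.5} = 0.
σ = (3.651 − 1.613)/(0 − (-1.881)) = 1.083.
μ = 1.613 − (-1.881)·1.083 = 3.651.
CV = √(exp(σ²)−1) = √(exp(1.1733)−1) = 1.494.

σ ≈ 1.083, CV ≈ 1.494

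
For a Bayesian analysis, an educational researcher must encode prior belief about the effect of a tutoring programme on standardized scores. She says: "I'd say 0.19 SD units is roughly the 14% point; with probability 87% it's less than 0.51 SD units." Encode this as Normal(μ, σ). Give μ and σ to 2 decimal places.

The p-quantile of Normal(μ,σ) is μ + z_p·σ, with z_{0.14} = -1.08 and z_{0.87} = 1.126.
Eliminate σ: μ = (z₂·x₁ − z₁·x₂)/(z₂ − z₁) = (1.126·0.19 − (-1.08)·0.51)/2.207 = 0.35.
Then σ = (x₂ − x₁)/(z₂ − z₁) = (0.51 − 0.19)/2.207 = 0.15.

μ = 0.35, σ = 0.15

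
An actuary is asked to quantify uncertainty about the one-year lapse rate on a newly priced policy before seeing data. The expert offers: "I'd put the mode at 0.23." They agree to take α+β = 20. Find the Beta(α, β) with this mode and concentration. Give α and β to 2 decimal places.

For α,β > 1 the Beta mode is (α−1)/(α+β−2). With α+β = 20, the mode is (α−1)/18.
Set (α−1)/18 = 0.23 → α = 1 + 0.23·18 = 5.14.
β = 20 − α = 14.86.

α = 5.14, β = 14.86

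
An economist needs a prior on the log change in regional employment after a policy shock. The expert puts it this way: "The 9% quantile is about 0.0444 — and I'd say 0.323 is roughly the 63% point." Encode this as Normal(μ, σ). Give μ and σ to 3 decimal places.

The p-quantile of Normal(μ,σ) is μ + z_p·σ, with z_{0.09} = -1.341 and z_{0.63} = 0.3319.
Eliminate σ: μ = (z₂·x₁ − z₁·x₂)/(z₂ − z₁) = (0.3319·0.0444 − (-1.341)·0.323)/1.673 = 0.268.
Then σ = (x₂ − x₁)/(z₂ − z₁) = (0.323 − 0.0444)/1.673 = 0.167.

μ = 0.268, σ = 0.167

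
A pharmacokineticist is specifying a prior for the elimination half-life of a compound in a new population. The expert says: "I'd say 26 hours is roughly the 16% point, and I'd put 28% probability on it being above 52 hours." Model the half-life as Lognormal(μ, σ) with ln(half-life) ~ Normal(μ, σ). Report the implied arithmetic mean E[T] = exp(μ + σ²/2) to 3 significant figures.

E[T] ≈ 44.3 hours

If T ~ Lognormal(μ,σ) then ln T ~ Normal(μ,σ), so the p-quantile of ln T is μ + z_p·σ.
ln(26) = 3.258 and ln(52) = 3.951; z_{0.16} = -0.9945, z_{0.72} = 0.5828.
σ = (3.951 − 3.258)/(0.5828 − (-0.9945)) = 0.439.
μ = 3.258 − (-0.9945)·0.439 = 3.695.
E[T] = exp(μ + σ²/2) = exp(3.695 + 0.0966) = 44.3 hours.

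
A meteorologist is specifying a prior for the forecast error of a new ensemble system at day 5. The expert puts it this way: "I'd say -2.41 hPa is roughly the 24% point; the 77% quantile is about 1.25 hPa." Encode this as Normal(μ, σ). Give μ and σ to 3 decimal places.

μ = -0.621, σ = 2.533

The p-quantile of Normal(μ,σ) is μ + z_p·σ, with z_{0.24} = -0.7063 and z_{0.77} = 0.7388.
Eliminate σ: μ = (z₂·x₁ − z₁·x₂)/(z₂ − z₁) = (0.7388·-2.41 − (-0.7063)·1.25)/1.445 = -0.621.
Then σ = (x₂ − x₁)/(z₂ − z₁) = (1.25 − -2.41)/1.445 = 2.533.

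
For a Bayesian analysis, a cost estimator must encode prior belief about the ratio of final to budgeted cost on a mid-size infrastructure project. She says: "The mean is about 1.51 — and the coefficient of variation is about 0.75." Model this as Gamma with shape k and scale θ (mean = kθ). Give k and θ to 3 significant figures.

k ≈ 1.78, θ ≈ 0.849

For Gamma(k, scale θ): mean = kθ, variance = kθ², so CV = 1/√k.
CV = 0.75, hence k = 1/CV² = 1.78.
Then θ = mean/k = 1.51/1.78 = 0.849.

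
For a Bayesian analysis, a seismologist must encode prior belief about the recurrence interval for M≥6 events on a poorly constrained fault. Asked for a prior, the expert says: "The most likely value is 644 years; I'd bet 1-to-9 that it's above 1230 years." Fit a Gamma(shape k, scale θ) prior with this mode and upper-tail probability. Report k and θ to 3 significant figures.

Gamma(k,θ) with k>1 has mode (k−1)θ, so θ = 644/(k−1).
Need P(X < 1230) = 0.9 with θ tied to k this way. Start at k = 2, θ = 644: P(X<1230) ≈ 0.569.
Too low — raise k to concentrate. Iterating converges to k ≈ 5.57.
Then θ = 644/(5.57−1) ≈ 141.

k ≈ 5.57, θ ≈ 141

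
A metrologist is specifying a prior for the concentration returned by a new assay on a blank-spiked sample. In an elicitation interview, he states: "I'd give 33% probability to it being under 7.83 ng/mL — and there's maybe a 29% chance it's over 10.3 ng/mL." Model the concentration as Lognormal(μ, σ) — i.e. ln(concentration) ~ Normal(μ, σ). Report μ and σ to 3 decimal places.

If T ~ Lognormal(μ,σ) then ln T ~ Normal(μ,σ), so the p-quantile of ln T is μ + z_p·σ.
ln(7.83) = 2.058 and ln(10.3) = 2.332; z_{0.33} = -0.4399, z_{0.71} = 0.5534.
σ = (2.332 − 2.058)/(0.5534 − (-0.4399)) = 0.276.
μ = 2.058 − (-0.4399)·0.276 = 2.179.

μ ≈ 2.179, σ ≈ 0.276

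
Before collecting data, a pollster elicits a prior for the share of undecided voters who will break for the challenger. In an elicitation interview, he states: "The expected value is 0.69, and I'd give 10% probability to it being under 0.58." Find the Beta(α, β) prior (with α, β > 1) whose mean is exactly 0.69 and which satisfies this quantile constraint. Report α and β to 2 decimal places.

With mean 0.69 fixed, write α = 0.69s, β = 0.31s where s = α+β.
Need P(θ < 0.58) = 0.1 under Beta(0.69s, 0.31s). Normal approximation: (q−m)/√(m(1−m)/s) ≈ z_{0.1} = -1.28, so s ≈ 0.69·0.31·(-1.28)²/(0.58−0.69)² = 29.0.
At s = 29.0: P(θ<0.58) ≈ 0.104. Adjusting to match 0.1 gives s ≈ 30.05.
So α = 0.69·30.05 ≈ 20.73, β = 0.31·30.05 ≈ 9.32.

α ≈ 20.73, β ≈ 9.32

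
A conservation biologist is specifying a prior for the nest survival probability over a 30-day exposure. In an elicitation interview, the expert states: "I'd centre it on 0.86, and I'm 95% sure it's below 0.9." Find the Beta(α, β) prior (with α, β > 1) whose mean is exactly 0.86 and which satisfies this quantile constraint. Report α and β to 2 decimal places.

α ≈ 155.14, β ≈ 25.26

With mean 0.86 fixed, write α = 0.86s, β = 0.14s where s = α+β.
Need P(θ < 0.9) = 0.95 under Beta(0.86s, 0.14s). Normal approximation: (q−m)/√(m(1−m)/s) ≈ z_{0.95} = 1.64, so s ≈ 0.86·0.14·(1.64)²/(0.9−0.86)² = 203.6.
At s = 203.6: P(θ<0.9) ≈ 0.960. Adjusting to match 0.95 gives s ≈ 180.40.
So α = 0.86·180.40 ≈ 155.14, β = 0.14·180.40 ≈ 25.26.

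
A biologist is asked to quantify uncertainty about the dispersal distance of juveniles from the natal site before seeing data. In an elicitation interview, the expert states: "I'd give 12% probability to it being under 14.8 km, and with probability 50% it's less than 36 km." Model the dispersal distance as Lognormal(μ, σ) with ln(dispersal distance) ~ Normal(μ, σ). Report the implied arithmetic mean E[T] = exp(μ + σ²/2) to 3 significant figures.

E[T] ≈ 47.9 km

If T ~ Lognormal(μ,σ) then ln T ~ Normal(μ,σ), so the p-quantile of ln T is μ + z_p·σ.
ln(14.8) = 2.695 and ln(36) = 3.584; z_{0.12} = -1.175, z_{0.5} = 0.
σ = (3.584 − 2.695)/(0 − (-1.175)) = 0.757.
μ = 2.695 − (-1.175)·0.757 = 3.584.
E[T] = exp(μ + σ²/2) = exp(3.584 + 0.2862) = 47.9 km.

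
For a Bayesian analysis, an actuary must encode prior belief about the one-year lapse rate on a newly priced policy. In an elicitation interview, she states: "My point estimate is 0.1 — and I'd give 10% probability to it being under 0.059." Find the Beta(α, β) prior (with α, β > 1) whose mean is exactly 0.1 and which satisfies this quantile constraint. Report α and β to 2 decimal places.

With mean 0.1 fixed, write α = 0.1s, β = 0.9s where s = α+β.
Need P(θ < 0.059) = 0.1 under Beta(0.1s, 0.9s). Normal approximation: (q−m)/√(m(1−m)/s) ≈ z_{0.1} = -1.28, so s ≈ 0.1·0.9·(-1.28)²/(0.059−0.1)² = 87.9.
At s = 87.9: P(θ<0.059) ≈ 0.082. Adjusting to match 0.1 gives s ≈ 76.41.
So α = 0.1·76.41 ≈ 7.64, β = 0.9·76.41 ≈ 68.77.

α ≈ 7.64, β ≈ 68.77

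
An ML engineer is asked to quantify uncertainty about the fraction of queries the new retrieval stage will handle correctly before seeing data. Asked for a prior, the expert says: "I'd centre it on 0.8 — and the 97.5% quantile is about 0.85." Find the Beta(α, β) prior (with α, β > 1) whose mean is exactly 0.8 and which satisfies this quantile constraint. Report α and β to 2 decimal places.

α ≈ 176.43, β ≈ 44.11

With mean 0.8 fixed, write α = 0.8s, β = 0.2s where s = α+β.
Need P(θ < 0.85) = 0.975 under Beta(0.8s, 0.2s). Normal approximation: (q−m)/√(m(1−m)/s) ≈ z_{0.975} = 1.96, so s ≈ 0.8·0.2·(1.96)²/(0.85−0.8)² = 245.9.
At s = 245.9: P(θ<0.85) ≈ 0.981. Adjusting to match 0.975 gives s ≈ 220.53.
So α = 0.8·220.53 ≈ 176.43, β = 0.2·220.53 ≈ 44.11.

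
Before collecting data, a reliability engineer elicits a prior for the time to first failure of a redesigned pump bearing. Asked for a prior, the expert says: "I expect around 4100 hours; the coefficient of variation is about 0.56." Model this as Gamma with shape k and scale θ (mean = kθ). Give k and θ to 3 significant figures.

k ≈ 3.19, θ ≈ 1290

For Gamma(k, scale θ): mean = kθ, variance = kθ², so CV = 1/√k.
CV = 0.56, hence k = 1/CV² = 3.19.
Then θ = mean/k = 4100/3.19 = 1290.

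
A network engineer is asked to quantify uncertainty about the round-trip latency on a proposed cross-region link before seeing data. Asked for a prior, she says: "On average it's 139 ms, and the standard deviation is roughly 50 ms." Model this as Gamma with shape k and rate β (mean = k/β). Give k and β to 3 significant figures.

For Gamma(k, rate β): mean = k/β, variance = k/β², so CV = 1/√k.
CV = SD/mean = 50/139 = 0.3597, hence k = 1/CV² = 7.73.
Then β = k/mean = 7.73/139 = 0.0556.

k ≈ 7.73, β ≈ 0.0556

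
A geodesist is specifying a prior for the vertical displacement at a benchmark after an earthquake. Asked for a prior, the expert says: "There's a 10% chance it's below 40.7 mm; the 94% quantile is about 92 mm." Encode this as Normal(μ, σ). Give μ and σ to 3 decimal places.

The p-quantile of Normal(μ,σ) is μ + z_p·σ, with z_{0.1} = -1.282 and z_{0.94} = 1.555.
Eliminate σ: μ = (z₂·x₁ − z₁·x₂)/(z₂ − z₁) = (1.555·40.7 − (-1.282)·92)/2.836 = 63.879.
Then σ = (x₂ − x₁)/(z₂ − z₁) = (92 − 40.7)/2.836 = 18.087.

μ = 63.879, σ = 18.087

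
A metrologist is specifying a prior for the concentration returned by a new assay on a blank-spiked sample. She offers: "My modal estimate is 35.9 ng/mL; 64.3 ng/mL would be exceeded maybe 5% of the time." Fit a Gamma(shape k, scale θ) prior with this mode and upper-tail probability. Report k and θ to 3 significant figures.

Gamma(k,θ) with k>1 has mode (k−1)θ, so θ = 35.9/(k−1).
Need P(X < 64.3) = 0.95 with θ tied to k this way. Start at k = 2, θ = 35.9: P(X<64.3) ≈ 0.535.
Too low — raise k to concentrate. Iterating converges to k ≈ 9.21.
Then θ = 35.9/(9.21−1) ≈ 4.37.

k ≈ 9.21, θ ≈ 4.37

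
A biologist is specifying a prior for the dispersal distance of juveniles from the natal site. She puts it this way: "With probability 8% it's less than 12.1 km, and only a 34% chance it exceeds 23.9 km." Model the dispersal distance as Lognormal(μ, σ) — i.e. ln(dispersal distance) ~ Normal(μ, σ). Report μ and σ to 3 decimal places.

μ ≈ 3.019, σ ≈ 0.375

If T ~ Lognormal(μ,σ) then ln T ~ Normal(μ,σ), so the p-quantile of ln T is μ + z_p·σ.
ln(12.1) = 2.493 and ln(23.9) = 3.174; z_{0.08} = -1.405, z_{0.66} = 0.4125.
σ = (3.174 − 2.493)/(0.4125 − (-1.405)) = 0.375.
μ = 2.493 − (-1.405)·0.375 = 3.019.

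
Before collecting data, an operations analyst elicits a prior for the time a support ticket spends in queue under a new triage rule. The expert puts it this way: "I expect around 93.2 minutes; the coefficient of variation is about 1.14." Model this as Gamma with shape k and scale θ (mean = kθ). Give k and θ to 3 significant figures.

For Gamma(k, scale θ): mean = kθ, variance = kθ², so CV = 1/√k.
CV = 1.14, hence k = 1/CV² = 0.769.
Then θ = mean/k = 93.2/0.769 = 121.

k ≈ 0.769, θ ≈ 121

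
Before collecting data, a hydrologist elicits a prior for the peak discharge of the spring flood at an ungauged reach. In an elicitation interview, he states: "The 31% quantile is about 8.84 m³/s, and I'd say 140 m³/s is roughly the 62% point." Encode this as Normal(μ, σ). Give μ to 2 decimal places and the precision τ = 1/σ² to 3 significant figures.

The p-quantile of Normal(μ,σ) is μ + z_p·σ, with z_{0.31} = -0.4959 and z_{0.62} = 0.3055.
Eliminate σ: μ = (z₂·x₁ − z₁·x₂)/(z₂ − z₁) = (0.3055·8.84 − (-0.4959)·140)/0.8013 = 90.00.
Then σ = (x₂ − x₁)/(z₂ − z₁) = (140 − 8.84)/0.8013 = 163.68.
Precision τ = 1/σ² = 1/163.7² = 3.73e-05.

μ = 90.00, τ = 3.73e-05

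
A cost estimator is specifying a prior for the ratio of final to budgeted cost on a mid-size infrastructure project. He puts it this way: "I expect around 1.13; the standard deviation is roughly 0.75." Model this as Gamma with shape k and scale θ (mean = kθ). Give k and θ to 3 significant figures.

For Gamma(k, scale θ): mean = kθ, variance = kθ², so CV = 1/√k.
CV = SD/mean = 0.75/1.13 = 0.6637, hence k = 1/CV² = 2.27.
Then θ = mean/k = 1.13/2.27 = 0.498.

k ≈ 2.27, θ ≈ 0.498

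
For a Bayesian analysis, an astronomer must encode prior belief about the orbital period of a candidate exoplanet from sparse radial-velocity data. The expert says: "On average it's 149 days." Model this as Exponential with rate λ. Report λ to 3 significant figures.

Exponential mean = 1/λ, so λ = 1/149.0 = 0.00671.

λ ≈ 0.00671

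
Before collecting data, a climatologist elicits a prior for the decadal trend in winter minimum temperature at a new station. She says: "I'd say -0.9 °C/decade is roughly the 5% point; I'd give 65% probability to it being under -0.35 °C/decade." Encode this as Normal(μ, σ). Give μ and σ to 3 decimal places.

For Normal(μ,σ), the p-quantile is μ + z_p·σ. Here z_{0.05} = -1.645, z_{0.65} = 0.3853.
So -0.9 = μ − 1.645σ and -0.35 = μ + 0.3853σ.
Subtracting: σ = (-0.35 − -0.9)/(0.3853 − (-1.645)) = 0.271.
Then μ = -0.9 − (-1.645)·0.271 = -0.454.

μ = -0.454, σ = 0.271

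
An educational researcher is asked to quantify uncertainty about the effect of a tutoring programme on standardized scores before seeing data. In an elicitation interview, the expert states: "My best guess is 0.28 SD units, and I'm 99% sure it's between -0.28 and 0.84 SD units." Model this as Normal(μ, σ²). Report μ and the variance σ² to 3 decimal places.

μ = 0.280, σ² = 0.047

A symmetric 99% interval runs μ ± z·σ with z = 2.576.
Half-width = 0.56, so σ = 0.56/2.576 = 0.2174 and σ² = 0.047.
μ is the stated best guess, 0.280.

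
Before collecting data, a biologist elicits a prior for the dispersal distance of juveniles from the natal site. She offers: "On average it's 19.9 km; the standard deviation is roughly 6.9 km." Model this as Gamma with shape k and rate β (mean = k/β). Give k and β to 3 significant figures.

k ≈ 8.32, β ≈ 0.418

For Gamma(k, rate β): mean = k/β, variance = k/β², so CV = 1/√k.
CV = SD/mean = 6.9/19.9 = 0.3467, hence k = 1/CV² = 8.32.
Then β = k/mean = 8.32/19.9 = 0.418.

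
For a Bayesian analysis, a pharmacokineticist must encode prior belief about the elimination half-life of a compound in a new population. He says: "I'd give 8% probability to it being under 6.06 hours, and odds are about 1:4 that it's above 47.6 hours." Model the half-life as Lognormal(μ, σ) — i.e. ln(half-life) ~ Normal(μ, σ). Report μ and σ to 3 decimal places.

If T ~ Lognormal(μ,σ) then ln T ~ Normal(μ,σ), so the p-quantile of ln T is μ + z_p·σ.
ln(6.06) = 1.802 and ln(47.6) = 3.863; z_{0.08} = -1.405, z_{0.8} = 0.8416.
σ = (3.863 − 1.802)/(0.8416 − (-1.405)) = 0.917.
μ = 1.802 − (-1.405)·0.917 = 3.091.

μ ≈ 3.091, σ ≈ 0.917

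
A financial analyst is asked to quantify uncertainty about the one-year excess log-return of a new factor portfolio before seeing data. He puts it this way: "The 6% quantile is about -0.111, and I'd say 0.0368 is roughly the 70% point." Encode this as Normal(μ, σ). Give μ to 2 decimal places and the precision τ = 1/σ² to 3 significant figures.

μ = -0.00, τ = 198

For Normal(μ,σ), the p-quantile is μ + z_p·σ. Here z_{0.06} = -1.555, z_{0.7} = 0.5244.
So -0.111 = μ − 1.555σ and 0.0368 = μ + 0.5244σ.
Subtracting: σ = (0.0368 − -0.111)/(0.5244 − (-1.555)) = 0.07.
Then μ = -0.111 − (-1.555)·0.07 = -0.00.
Precision τ = 1/σ² = 1/0.07109² = 198.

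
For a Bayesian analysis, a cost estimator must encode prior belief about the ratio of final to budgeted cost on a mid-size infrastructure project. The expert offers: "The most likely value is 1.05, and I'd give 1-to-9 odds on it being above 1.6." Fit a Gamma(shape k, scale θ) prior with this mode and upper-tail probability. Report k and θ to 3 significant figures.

k ≈ 11.5, θ ≈ 0.0999

Gamma(k,θ) with k>1 has mode (k−1)θ, so θ = 1.05/(k−1).
Need P(X < 1.6) = 0.9 with θ tied to k this way. Start at k = 2, θ = 1.05: P(X<1.6) ≈ 0.450.
Too low — raise k to concentrate. Iterating converges to k ≈ 11.5.
Then θ = 1.05/(11.5−1) ≈ 0.0999.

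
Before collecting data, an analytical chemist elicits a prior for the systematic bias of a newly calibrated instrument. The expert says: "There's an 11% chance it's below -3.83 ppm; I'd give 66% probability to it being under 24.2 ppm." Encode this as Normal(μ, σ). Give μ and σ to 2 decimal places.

μ = 17.15, σ = 17.10

The p-quantile of Normal(μ,σ) is μ + z_p·σ, with z_{0.11} = -1.227 and z_{0.66} = 0.4125.
Eliminate σ: μ = (z₂·x₁ − z₁·x₂)/(z₂ − z₁) = (0.4125·-3.83 − (-1.227)·24.2)/1.639 = 17.15.
Then σ = (x₂ − x₁)/(z₂ − z₁) = (24.2 − -3.83)/1.639 = 17.10.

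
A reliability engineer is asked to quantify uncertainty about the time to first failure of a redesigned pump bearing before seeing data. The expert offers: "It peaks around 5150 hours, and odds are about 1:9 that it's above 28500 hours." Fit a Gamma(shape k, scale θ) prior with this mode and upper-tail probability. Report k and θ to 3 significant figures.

k ≈ 1.59, θ ≈ 8720

Gamma(k,θ) with k>1 has mode (k−1)θ, so θ = 5150/(k−1).
Need P(X < 28500) = 0.9 with θ tied to k this way. Start at k = 2, θ = 5150: P(X<28500) ≈ 0.974.
Too high — lower k to spread out. Iterating converges to k ≈ 1.59.
Then θ = 5150/(1.59−1) ≈ 8720.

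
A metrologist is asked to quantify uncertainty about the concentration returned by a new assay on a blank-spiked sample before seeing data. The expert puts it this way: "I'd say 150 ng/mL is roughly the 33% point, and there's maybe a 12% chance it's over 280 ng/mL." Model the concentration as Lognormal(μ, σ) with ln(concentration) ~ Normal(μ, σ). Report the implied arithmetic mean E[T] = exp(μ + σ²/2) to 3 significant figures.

If T ~ Lognormal(μ,σ) then ln T ~ Normal(μ,σ), so the p-quantile of ln T is μ + z_p·σ.
ln(150) = 5.011 and ln(280) = 5.635; z_{0.33} = -0.4399, z_{0.88} = 1.175.
σ = (5.635 − 5.011)/(1.175 − (-0.4399)) = 0.386.
μ = 5.011 − (-0.4399)·0.386 = 5.181.
E[T] = exp(μ + σ²/2) = exp(5.181 + 0.0747) = 192 ng/mL.

E[T] ≈ 192 ng/mL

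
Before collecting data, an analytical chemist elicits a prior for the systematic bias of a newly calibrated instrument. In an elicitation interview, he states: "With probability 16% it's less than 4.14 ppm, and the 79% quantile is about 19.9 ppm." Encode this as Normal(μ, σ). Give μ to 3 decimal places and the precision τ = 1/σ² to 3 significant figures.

μ = 12.843, τ = 0.0131

The p-quantile of Normal(μ,σ) is μ + z_p·σ, with z_{0.16} = -0.9945 and z_{0.79} = 0.8064.
Eliminate σ: μ = (z₂·x₁ − z₁·x₂)/(z₂ − z₁) = (0.8064·4.14 − (-0.9945)·19.9)/1.801 = 12.843.
Then σ = (x₂ − x₁)/(z₂ − z₁) = (19.9 − 4.14)/1.801 = 8.751.
Precision τ = 1/σ² = 1/8.751² = 0.0131.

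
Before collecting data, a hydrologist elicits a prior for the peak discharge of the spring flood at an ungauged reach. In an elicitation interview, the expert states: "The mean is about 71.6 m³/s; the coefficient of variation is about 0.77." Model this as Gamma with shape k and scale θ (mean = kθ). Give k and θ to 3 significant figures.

For Gamma(k, scale θ): mean = kθ, variance = kθ², so CV = 1/√k.
CV = 0.77, hence k = 1/CV² = 1.69.
Then θ = mean/k = 71.6/1.69 = 42.5.

k ≈ 1.69, θ ≈ 42.5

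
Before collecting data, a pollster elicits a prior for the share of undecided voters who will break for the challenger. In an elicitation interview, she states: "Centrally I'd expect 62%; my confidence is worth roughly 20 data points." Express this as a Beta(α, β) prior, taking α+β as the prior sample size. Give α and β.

α = 12.4, β = 7.6

Under the effective-sample-size interpretation, Beta(α, β) has prior mean α/(α+β) and prior sample size α+β.
So α+β = 20 and α/(α+β) = 0.62, giving α = 0.62·20 = 12.4 and β = 20 − 12.4 = 7.6.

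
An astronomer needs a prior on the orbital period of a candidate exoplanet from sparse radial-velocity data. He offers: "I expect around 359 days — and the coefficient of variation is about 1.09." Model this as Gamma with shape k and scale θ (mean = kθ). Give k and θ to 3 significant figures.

k ≈ 0.842, θ ≈ 427

For Gamma(k, scale θ): mean = kθ, variance = kθ², so CV = 1/√k.
CV = 1.09, hence k = 1/CV² = 0.842.
Then θ = mean/k = 359/0.842 = 427.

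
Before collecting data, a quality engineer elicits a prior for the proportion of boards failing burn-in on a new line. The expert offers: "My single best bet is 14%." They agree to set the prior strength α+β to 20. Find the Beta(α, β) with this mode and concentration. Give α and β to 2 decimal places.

α = 3.52, β = 16.48

For α,β > 1 the Beta mode is (α−1)/(α+β−2). With α+β = 20, the mode is (α−1)/18.
Set (α−1)/18 = 0.14 → α = 1 + 0.14·18 = 3.52.
β = 20 − α = 16.48.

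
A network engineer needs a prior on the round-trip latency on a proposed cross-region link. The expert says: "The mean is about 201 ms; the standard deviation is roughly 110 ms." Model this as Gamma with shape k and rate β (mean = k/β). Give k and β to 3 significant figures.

k ≈ 3.34, β ≈ 0.0166

For Gamma(k, rate β): mean = k/β, variance = k/β², so CV = 1/√k.
CV = SD/mean = 110/201 = 0.5473, hence k = 1/CV² = 3.34.
Then β = k/mean = 3.34/201 = 0.0166.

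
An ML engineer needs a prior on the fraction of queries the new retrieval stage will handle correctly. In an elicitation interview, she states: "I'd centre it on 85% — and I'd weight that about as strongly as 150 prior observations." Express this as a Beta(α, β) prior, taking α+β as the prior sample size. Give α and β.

α = 127.5, β = 22.5

Under the effective-sample-size interpretation, Beta(α, β) has prior mean α/(α+β) and prior sample size α+β.
So α+β = 150 and α/(α+β) = 0.85, giving α = 0.85·150 = 127.5 and β = 150 − 127.5 = 22.5.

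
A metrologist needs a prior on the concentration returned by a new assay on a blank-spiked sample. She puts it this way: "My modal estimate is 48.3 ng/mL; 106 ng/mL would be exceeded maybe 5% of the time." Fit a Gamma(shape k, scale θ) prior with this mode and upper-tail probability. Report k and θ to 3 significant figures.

k ≈ 5.45, θ ≈ 10.8

Gamma(k,θ) with k>1 has mode (k−1)θ, so θ = 48.3/(k−1).
Need P(X < 106) = 0.95 with θ tied to k this way. Start at k = 2, θ = 48.3: P(X<106) ≈ 0.644.
Too low — raise k to concentrate. Iterating converges to k ≈ 5.45.
Then θ = 48.3/(5.45−1) ≈ 10.8.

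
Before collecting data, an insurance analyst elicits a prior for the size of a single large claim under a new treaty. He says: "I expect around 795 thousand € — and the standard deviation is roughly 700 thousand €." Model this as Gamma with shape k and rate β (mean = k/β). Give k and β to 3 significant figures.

For Gamma(k, rate β): mean = k/β, variance = k/β², so CV = 1/√k.
CV = SD/mean = 700/795 = 0.8805, hence k = 1/CV² = 1.29.
Then β = k/mean = 1.29/795 = 0.00162.

k ≈ 1.29, β ≈ 0.00162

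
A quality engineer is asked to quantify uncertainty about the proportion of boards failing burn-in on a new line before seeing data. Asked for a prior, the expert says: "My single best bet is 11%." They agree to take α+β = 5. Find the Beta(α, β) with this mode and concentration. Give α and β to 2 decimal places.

For α,β > 1 the Beta mode is (α−1)/(α+β−2). With α+β = 5, the mode is (α−1)/3.
Set (α−1)/3 = 0.11 → α = 1 + 0.11·3 = 1.33.
β = 5 − α = 3.67.

α = 1.33, β = 3.67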